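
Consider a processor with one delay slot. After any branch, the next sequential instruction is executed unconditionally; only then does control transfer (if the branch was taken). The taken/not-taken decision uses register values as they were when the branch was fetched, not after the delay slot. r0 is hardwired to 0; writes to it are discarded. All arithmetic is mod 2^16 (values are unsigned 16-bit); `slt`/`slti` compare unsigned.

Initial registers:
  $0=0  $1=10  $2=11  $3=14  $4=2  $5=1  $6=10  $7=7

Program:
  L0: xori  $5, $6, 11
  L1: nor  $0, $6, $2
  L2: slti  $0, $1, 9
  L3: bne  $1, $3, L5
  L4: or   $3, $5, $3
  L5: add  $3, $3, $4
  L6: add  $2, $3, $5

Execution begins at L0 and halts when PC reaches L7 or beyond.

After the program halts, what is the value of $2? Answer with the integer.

18

  step pc=0: xori  $5, $6, 11  regs=(0,10,11,14,2,1,10,7)
  step pc=1: nor  $0, $6, $2  regs=(0,10,11,14,2,1,10,7)
  step pc=2: slti  $0, $1, 9  regs=(0,10,11,14,2,1,10,7)
  step pc=3: bne  $1, $3, L5  cond=T  regs=(0,10,11,14,2,1,10,7)
  step pc=4: or   $3, $5, $3  regs=(0,10,11,15,2,1,10,7)
  step pc=5: add  $3, $3, $4  regs=(0,10,11,17,2,1,10,7)
  step pc=6: add  $2, $3, $5  regs=(0,10,18,17,2,1,10,7)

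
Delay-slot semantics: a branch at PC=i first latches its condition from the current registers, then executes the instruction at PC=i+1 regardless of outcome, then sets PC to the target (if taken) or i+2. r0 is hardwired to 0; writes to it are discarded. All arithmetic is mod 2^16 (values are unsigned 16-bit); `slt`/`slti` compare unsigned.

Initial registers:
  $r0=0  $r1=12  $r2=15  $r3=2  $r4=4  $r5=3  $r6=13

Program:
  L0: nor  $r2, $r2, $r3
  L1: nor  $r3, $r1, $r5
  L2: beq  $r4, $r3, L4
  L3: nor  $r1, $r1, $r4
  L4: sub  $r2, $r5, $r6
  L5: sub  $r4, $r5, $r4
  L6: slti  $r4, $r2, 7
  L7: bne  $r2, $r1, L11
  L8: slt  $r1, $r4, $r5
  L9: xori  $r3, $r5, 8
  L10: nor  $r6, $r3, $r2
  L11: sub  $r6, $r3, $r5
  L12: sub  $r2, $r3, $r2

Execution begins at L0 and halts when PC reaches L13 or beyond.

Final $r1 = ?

#0 nor  $r2, $r2, $r3 ; 0/12/65520/2/4/3/13
#1 nor  $r3, $r1, $r5 ; 0/12/65520/65520/4/3/13
#2 beq  $r4, $r3, L4 ; 0/12/65520/65520/4/3/13 ; →fallthru
#3 nor  $r1, $r1, $r4 ; 0/65523/65520/65520/4/3/13
#4 sub  $r2, $r5, $r6 ; 0/65523/65526/65520/4/3/13
#5 sub  $r4, $r5, $r4 ; 0/65523/65526/65520/65535/3/13
#6 slti  $r4, $r2, 7 ; 0/65523/65526/65520/0/3/13
#7 bne  $r2, $r1, L11 ; 0/65523/65526/65520/0/3/13 ; →target
#8 slt  $r1, $r4, $r5 ; 0/1/65526/65520/0/3/13
#11 sub  $r6, $r3, $r5 ; 0/1/65526/65520/0/3/65517
#12 sub  $r2, $r3, $r2 ; 0/1/65530/65520/0/3/65517

1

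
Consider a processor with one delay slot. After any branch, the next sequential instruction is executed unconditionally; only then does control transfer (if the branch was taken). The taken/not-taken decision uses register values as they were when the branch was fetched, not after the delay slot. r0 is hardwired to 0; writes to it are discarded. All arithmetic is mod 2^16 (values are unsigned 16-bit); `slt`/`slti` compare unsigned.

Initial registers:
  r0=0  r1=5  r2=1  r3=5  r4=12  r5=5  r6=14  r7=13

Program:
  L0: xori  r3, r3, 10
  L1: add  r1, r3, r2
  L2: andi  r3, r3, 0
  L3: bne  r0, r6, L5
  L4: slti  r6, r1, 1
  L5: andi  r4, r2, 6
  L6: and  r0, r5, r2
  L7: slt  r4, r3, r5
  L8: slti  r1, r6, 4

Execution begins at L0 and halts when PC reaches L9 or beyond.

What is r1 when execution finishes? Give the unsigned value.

PC=0  xori  r3, r3, 10       | r0=0 r1=5 r2=1 r3=15 r4=12 r5=5 r6=14 r7=13
PC=1  add  r1, r3, r2        | r0=0 r1=16 r2=1 r3=15 r4=12 r5=5 r6=14 r7=13
PC=2  andi  r3, r3, 0        | r0=0 r1=16 r2=1 r3=0 r4=12 r5=5 r6=14 r7=13
PC=3  bne  r0, r6, L5        | r0=0 r1=16 r2=1 r3=0 r4=12 r5=5 r6=14 r7=13  [TAKEN]
PC=4  slti  r6, r1, 1        | r0=0 r1=16 r2=1 r3=0 r4=12 r5=5 r6=0 r7=13
PC=5  andi  r4, r2, 6        | r0=0 r1=16 r2=1 r3=0 r4=0 r5=5 r6=0 r7=13
PC=6  and  r0, r5, r2        | r0=0 r1=16 r2=1 r3=0 r4=0 r5=5 r6=0 r7=13
PC=7  slt  r4, r3, r5        | r0=0 r1=16 r2=1 r3=0 r4=1 r5=5 r6=0 r7=13
PC=8  slti  r1, r6, 4        | r0=0 r1=1 r2=1 r3=0 r4=1 r5=5 r6=0 r7=13

1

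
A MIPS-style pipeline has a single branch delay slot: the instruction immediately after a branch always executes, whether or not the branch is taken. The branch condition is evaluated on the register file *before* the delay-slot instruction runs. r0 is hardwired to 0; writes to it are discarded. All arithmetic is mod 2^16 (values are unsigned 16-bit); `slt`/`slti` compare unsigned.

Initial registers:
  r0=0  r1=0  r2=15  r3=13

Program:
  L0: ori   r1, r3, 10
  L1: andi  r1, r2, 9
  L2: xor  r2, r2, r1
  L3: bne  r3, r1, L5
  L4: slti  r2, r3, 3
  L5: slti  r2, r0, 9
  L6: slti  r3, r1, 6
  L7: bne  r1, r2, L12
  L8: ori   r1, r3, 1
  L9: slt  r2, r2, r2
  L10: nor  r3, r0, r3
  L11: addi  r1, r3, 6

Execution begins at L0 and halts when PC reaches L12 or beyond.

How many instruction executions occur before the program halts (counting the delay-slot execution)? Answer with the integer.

9

#0 ori   r1, r3, 10 ; 0/15/15/13
#1 andi  r1, r2, 9 ; 0/9/15/13
#2 xor  r2, r2, r1 ; 0/9/6/13
#3 bne  r3, r1, L5 ; 0/9/6/13 ; →target
#4 slti  r2, r3, 3 ; 0/9/0/13
#5 slti  r2, r0, 9 ; 0/9/1/13
#6 slti  r3, r1, 6 ; 0/9/1/0
#7 bne  r1, r2, L12 ; 0/9/1/0 ; →target
#8 ori   r1, r3, 1 ; 0/1/1/0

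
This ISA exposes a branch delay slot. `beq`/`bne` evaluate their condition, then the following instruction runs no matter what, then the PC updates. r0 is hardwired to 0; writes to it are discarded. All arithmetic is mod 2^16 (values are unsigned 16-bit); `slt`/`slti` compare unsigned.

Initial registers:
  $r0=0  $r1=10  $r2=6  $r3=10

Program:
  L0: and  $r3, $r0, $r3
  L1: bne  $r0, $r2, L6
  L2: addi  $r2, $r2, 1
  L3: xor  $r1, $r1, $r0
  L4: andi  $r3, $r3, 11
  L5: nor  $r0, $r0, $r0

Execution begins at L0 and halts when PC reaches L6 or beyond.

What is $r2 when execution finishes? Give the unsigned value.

PC=0  and  $r3, $r0, $r3     | $r0=0 $r1=10 $r2=6 $r3=0
PC=1  bne  $r0, $r2, L6      | $r0=0 $r1=10 $r2=6 $r3=0  [TAKEN]
PC=2  addi  $r2, $r2, 1      | $r0=0 $r1=10 $r2=7 $r3=0

7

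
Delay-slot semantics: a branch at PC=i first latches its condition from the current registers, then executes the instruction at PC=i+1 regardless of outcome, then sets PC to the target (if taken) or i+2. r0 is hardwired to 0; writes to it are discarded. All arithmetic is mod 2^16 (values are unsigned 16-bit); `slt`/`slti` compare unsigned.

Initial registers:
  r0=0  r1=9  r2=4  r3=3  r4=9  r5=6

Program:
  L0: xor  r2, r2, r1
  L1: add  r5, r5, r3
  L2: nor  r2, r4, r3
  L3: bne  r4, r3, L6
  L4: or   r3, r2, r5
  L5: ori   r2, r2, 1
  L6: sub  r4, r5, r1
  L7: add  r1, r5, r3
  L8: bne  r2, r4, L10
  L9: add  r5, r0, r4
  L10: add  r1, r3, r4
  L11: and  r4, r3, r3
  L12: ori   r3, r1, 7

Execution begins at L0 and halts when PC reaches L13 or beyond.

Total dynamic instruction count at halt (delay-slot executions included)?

PC=0  xor  r2, r2, r1        | r0=0 r1=9 r2=13 r3=3 r4=9 r5=6
PC=1  add  r5, r5, r3        | r0=0 r1=9 r2=13 r3=3 r4=9 r5=9
PC=2  nor  r2, r4, r3        | r0=0 r1=9 r2=65524 r3=3 r4=9 r5=9
PC=3  bne  r4, r3, L6        | r0=0 r1=9 r2=65524 r3=3 r4=9 r5=9  [TAKEN]
PC=4  or   r3, r2, r5        | r0=0 r1=9 r2=65524 r3=65533 r4=9 r5=9
PC=6  sub  r4, r5, r1        | r0=0 r1=9 r2=65524 r3=65533 r4=0 r5=9
PC=7  add  r1, r5, r3        | r0=0 r1=6 r2=65524 r3=65533 r4=0 r5=9
PC=8  bne  r2, r4, L10       | r0=0 r1=6 r2=65524 r3=65533 r4=0 r5=9  [TAKEN]
PC=9  add  r5, r0, r4        | r0=0 r1=6 r2=65524 r3=65533 r4=0 r5=0
PC=10 add  r1, r3, r4        | r0=0 r1=65533 r2=65524 r3=65533 r4=0 r5=0
PC=11 and  r4, r3, r3        | r0=0 r1=65533 r2=65524 r3=65533 r4=65533 r5=0
PC=12 ori   r3, r1, 7        | r0=0 r1=65533 r2=65524 r3=65535 r4=65533 r5=0

12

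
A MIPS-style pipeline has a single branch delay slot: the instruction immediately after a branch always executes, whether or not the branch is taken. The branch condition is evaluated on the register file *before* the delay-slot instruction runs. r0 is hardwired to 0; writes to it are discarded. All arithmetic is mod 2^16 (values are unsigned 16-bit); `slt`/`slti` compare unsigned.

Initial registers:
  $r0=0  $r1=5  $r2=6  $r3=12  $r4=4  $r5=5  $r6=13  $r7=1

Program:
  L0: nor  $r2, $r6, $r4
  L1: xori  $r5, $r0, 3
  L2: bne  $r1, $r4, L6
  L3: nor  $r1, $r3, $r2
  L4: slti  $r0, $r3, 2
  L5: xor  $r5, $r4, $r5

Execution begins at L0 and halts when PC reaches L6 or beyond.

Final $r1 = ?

[0] nor  $r2, $r6, $r4  →  {$r0:0, $r1:5, $r2:65522, $r3:12, $r4:4, $r5:5, $r6:13, $r7:1}
[1] xori  $r5, $r0, 3  →  {$r0:0, $r1:5, $r2:65522, $r3:12, $r4:4, $r5:3, $r6:13, $r7:1}
[2] bne  $r1, $r4, L6  →  {$r0:0, $r1:5, $r2:65522, $r3:12, $r4:4, $r5:3, $r6:13, $r7:1}  ⟨branch taken⟩
[3] nor  $r1, $r3, $r2  →  {$r0:0, $r1:1, $r2:65522, $r3:12, $r4:4, $r5:3, $r6:13, $r7:1}

1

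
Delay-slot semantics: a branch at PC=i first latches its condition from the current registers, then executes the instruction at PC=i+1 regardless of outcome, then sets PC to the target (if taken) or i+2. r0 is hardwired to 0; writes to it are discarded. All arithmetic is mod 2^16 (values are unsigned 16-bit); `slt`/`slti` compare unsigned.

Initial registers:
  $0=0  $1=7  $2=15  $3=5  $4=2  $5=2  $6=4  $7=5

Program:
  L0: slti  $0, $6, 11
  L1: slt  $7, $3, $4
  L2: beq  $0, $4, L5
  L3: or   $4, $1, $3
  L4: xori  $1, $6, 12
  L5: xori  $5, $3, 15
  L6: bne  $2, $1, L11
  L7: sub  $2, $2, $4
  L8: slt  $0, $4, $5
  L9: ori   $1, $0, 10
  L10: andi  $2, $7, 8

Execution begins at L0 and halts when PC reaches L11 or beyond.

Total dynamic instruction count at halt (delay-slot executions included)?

8

PC=0  slti  $0, $6, 11       | $0=0 $1=7 $2=15 $3=5 $4=2 $5=2 $6=4 $7=5
PC=1  slt  $7, $3, $4        | $0=0 $1=7 $2=15 $3=5 $4=2 $5=2 $6=4 $7=0
PC=2  beq  $0, $4, L5        | $0=0 $1=7 $2=15 $3=5 $4=2 $5=2 $6=4 $7=0  [not taken]
PC=3  or   $4, $1, $3        | $0=0 $1=7 $2=15 $3=5 $4=7 $5=2 $6=4 $7=0
PC=4  xori  $1, $6, 12       | $0=0 $1=8 $2=15 $3=5 $4=7 $5=2 $6=4 $7=0
PC=5  xori  $5, $3, 15       | $0=0 $1=8 $2=15 $3=5 $4=7 $5=10 $6=4 $7=0
PC=6  bne  $2, $1, L11       | $0=0 $1=8 $2=15 $3=5 $4=7 $5=10 $6=4 $7=0  [TAKEN]
PC=7  sub  $2, $2, $4        | $0=0 $1=8 $2=8 $3=5 $4=7 $5=10 $6=4 $7=0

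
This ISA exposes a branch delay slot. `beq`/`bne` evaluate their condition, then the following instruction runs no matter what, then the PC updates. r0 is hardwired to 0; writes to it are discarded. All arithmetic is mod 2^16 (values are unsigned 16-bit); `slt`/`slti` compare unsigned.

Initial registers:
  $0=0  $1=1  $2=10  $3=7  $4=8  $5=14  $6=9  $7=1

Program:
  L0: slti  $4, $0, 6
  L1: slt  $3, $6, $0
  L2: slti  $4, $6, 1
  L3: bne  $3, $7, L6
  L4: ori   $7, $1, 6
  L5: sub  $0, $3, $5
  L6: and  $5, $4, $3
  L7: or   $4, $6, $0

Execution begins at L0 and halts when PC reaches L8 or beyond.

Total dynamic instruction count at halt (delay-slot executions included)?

7

PC=0  slti  $4, $0, 6        | $0=0 $1=1 $2=10 $3=7 $4=1 $5=14 $6=9 $7=1
PC=1  slt  $3, $6, $0        | $0=0 $1=1 $2=10 $3=0 $4=1 $5=14 $6=9 $7=1
PC=2  slti  $4, $6, 1        | $0=0 $1=1 $2=10 $3=0 $4=0 $5=14 $6=9 $7=1
PC=3  bne  $3, $7, L6        | $0=0 $1=1 $2=10 $3=0 $4=0 $5=14 $6=9 $7=1  [TAKEN]
PC=4  ori   $7, $1, 6        | $0=0 $1=1 $2=10 $3=0 $4=0 $5=14 $6=9 $7=7
PC=6  and  $5, $4, $3        | $0=0 $1=1 $2=10 $3=0 $4=0 $5=0 $6=9 $7=7
PC=7  or   $4, $6, $0        | $0=0 $1=1 $2=10 $3=0 $4=9 $5=0 $6=9 $7=7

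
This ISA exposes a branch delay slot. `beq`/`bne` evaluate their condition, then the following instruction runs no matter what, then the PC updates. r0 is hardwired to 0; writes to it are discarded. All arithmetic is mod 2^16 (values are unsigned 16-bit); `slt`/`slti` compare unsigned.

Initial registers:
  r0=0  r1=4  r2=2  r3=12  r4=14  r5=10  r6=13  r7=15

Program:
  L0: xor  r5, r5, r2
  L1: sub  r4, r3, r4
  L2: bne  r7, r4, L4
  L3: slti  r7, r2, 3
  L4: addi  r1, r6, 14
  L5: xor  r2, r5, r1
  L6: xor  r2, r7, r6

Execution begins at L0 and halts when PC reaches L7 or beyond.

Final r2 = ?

PC=0  xor  r5, r5, r2        | r0=0 r1=4 r2=2 r3=12 r4=14 r5=8 r6=13 r7=15
PC=1  sub  r4, r3, r4        | r0=0 r1=4 r2=2 r3=12 r4=65534 r5=8 r6=13 r7=15
PC=2  bne  r7, r4, L4        | r0=0 r1=4 r2=2 r3=12 r4=65534 r5=8 r6=13 r7=15  [TAKEN]
PC=3  slti  r7, r2, 3        | r0=0 r1=4 r2=2 r3=12 r4=65534 r5=8 r6=13 r7=1
PC=4  addi  r1, r6, 14       | r0=0 r1=27 r2=2 r3=12 r4=65534 r5=8 r6=13 r7=1
PC=5  xor  r2, r5, r1        | r0=0 r1=27 r2=19 r3=12 r4=65534 r5=8 r6=13 r7=1
PC=6  xor  r2, r7, r6        | r0=0 r1=27 r2=12 r3=12 r4=65534 r5=8 r6=13 r7=1

12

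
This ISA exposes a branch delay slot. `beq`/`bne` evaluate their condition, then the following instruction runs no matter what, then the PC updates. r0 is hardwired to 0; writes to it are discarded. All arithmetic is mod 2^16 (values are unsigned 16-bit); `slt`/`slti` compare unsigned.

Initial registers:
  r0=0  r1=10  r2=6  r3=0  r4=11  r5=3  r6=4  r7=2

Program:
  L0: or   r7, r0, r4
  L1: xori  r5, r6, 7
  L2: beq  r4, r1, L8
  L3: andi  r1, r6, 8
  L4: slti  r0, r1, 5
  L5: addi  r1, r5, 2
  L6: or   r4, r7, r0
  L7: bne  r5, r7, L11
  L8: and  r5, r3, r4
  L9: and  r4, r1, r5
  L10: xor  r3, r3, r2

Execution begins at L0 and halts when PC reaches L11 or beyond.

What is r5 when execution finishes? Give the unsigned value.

#0 or   r7, r0, r4 ; 0/10/6/0/11/3/4/11
#1 xori  r5, r6, 7 ; 0/10/6/0/11/3/4/11
#2 beq  r4, r1, L8 ; 0/10/6/0/11/3/4/11 ; →fallthru
#3 andi  r1, r6, 8 ; 0/0/6/0/11/3/4/11
#4 slti  r0, r1, 5 ; 0/0/6/0/11/3/4/11
#5 addi  r1, r5, 2 ; 0/5/6/0/11/3/4/11
#6 or   r4, r7, r0 ; 0/5/6/0/11/3/4/11
#7 bne  r5, r7, L11 ; 0/5/6/0/11/3/4/11 ; →target
#8 and  r5, r3, r4 ; 0/5/6/0/11/0/4/11

0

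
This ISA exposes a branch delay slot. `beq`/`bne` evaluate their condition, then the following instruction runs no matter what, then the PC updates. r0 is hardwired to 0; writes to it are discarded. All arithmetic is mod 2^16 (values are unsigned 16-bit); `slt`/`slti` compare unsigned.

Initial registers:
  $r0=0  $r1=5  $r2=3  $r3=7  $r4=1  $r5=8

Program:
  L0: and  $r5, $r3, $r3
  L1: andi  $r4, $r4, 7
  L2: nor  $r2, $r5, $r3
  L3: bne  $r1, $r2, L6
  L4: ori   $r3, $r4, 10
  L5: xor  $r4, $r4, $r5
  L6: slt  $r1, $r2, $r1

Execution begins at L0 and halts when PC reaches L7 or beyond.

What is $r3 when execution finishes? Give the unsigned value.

11

  step pc=0: and  $r5, $r3, $r3  regs=(0,5,3,7,1,7)
  step pc=1: andi  $r4, $r4, 7  regs=(0,5,3,7,1,7)
  step pc=2: nor  $r2, $r5, $r3  regs=(0,5,65528,7,1,7)
  step pc=3: bne  $r1, $r2, L6  cond=T  regs=(0,5,65528,7,1,7)
  step pc=4: ori   $r3, $r4, 10  regs=(0,5,65528,11,1,7)
  step pc=6: slt  $r1, $r2, $r1  regs=(0,0,65528,11,1,7)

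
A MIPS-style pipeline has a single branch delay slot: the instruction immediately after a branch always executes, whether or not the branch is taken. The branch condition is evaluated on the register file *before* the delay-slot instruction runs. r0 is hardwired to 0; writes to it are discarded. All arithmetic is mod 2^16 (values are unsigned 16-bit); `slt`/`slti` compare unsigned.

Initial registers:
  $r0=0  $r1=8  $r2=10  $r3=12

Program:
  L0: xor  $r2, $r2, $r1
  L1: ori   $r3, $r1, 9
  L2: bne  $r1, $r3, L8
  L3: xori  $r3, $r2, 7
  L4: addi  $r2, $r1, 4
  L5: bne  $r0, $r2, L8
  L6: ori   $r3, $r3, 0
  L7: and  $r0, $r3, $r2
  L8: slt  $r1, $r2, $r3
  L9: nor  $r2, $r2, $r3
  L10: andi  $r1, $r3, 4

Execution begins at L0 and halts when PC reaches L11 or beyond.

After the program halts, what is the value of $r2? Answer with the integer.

  step pc=0: xor  $r2, $r2, $r1  regs=(0,8,2,12)
  step pc=1: ori   $r3, $r1, 9  regs=(0,8,2,9)
  step pc=2: bne  $r1, $r3, L8  cond=T  regs=(0,8,2,9)
  step pc=3: xori  $r3, $r2, 7  regs=(0,8,2,5)
  step pc=8: slt  $r1, $r2, $r3  regs=(0,1,2,5)
  step pc=9: nor  $r2, $r2, $r3  regs=(0,1,65528,5)
  step pc=10: andi  $r1, $r3, 4  regs=(0,4,65528,5)

65528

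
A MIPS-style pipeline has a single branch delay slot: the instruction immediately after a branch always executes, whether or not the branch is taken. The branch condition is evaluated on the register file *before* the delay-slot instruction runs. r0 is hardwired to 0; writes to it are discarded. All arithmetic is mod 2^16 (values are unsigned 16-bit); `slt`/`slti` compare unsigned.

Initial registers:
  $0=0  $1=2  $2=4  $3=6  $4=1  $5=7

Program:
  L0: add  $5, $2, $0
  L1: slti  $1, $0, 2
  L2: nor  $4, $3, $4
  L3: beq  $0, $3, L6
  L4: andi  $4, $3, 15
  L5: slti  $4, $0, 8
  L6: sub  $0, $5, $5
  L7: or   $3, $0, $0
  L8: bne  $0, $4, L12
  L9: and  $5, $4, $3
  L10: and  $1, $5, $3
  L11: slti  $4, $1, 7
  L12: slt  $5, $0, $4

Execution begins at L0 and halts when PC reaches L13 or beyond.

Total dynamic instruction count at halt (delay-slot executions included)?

PC=0  add  $5, $2, $0        | $0=0 $1=2 $2=4 $3=6 $4=1 $5=4
PC=1  slti  $1, $0, 2        | $0=0 $1=1 $2=4 $3=6 $4=1 $5=4
PC=2  nor  $4, $3, $4        | $0=0 $1=1 $2=4 $3=6 $4=65528 $5=4
PC=3  beq  $0, $3, L6        | $0=0 $1=1 $2=4 $3=6 $4=65528 $5=4  [not taken]
PC=4  andi  $4, $3, 15       | $0=0 $1=1 $2=4 $3=6 $4=6 $5=4
PC=5  slti  $4, $0, 8        | $0=0 $1=1 $2=4 $3=6 $4=1 $5=4
PC=6  sub  $0, $5, $5        | $0=0 $1=1 $2=4 $3=6 $4=1 $5=4
PC=7  or   $3, $0, $0        | $0=0 $1=1 $2=4 $3=0 $4=1 $5=4
PC=8  bne  $0, $4, L12       | $0=0 $1=1 $2=4 $3=0 $4=1 $5=4  [TAKEN]
PC=9  and  $5, $4, $3        | $0=0 $1=1 $2=4 $3=0 $4=1 $5=0
PC=12 slt  $5, $0, $4        | $0=0 $1=1 $2=4 $3=0 $4=1 $5=1

11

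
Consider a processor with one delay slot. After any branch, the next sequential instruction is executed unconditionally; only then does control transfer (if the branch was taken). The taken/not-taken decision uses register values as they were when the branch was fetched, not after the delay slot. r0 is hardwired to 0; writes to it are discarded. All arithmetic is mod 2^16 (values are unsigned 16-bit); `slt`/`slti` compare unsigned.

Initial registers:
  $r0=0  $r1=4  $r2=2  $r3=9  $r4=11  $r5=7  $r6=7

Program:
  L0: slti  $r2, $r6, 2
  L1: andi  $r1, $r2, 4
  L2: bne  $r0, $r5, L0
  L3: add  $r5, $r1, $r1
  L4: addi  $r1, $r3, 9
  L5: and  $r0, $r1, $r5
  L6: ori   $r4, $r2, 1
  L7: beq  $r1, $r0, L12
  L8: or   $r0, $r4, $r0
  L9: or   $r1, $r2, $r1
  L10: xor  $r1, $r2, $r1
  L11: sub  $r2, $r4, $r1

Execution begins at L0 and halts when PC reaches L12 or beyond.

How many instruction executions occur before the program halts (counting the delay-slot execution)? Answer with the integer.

[0] slti  $r2, $r6, 2  →  {$r0:0, $r1:4, $r2:0, $r3:9, $r4:11, $r5:7, $r6:7}
[1] andi  $r1, $r2, 4  →  {$r0:0, $r1:0, $r2:0, $r3:9, $r4:11, $r5:7, $r6:7}
[2] bne  $r0, $r5, L0  →  {$r0:0, $r1:0, $r2:0, $r3:9, $r4:11, $r5:7, $r6:7}  ⟨branch taken⟩
[3] add  $r5, $r1, $r1  →  {$r0:0, $r1:0, $r2:0, $r3:9, $r4:11, $r5:0, $r6:7}
[0] slti  $r2, $r6, 2  →  {$r0:0, $r1:0, $r2:0, $r3:9, $r4:11, $r5:0, $r6:7}
[1] andi  $r1, $r2, 4  →  {$r0:0, $r1:0, $r2:0, $r3:9, $r4:11, $r5:0, $r6:7}
[2] bne  $r0, $r5, L0  →  {$r0:0, $r1:0, $r2:0, $r3:9, $r4:11, $r5:0, $r6:7}  ⟨branch fallthrough⟩
[3] add  $r5, $r1, $r1  →  {$r0:0, $r1:0, $r2:0, $r3:9, $r4:11, $r5:0, $r6:7}
[4] addi  $r1, $r3, 9  →  {$r0:0, $r1:18, $r2:0, $r3:9, $r4:11, $r5:0, $r6:7}
[5] and  $r0, $r1, $r5  →  {$r0:0, $r1:18, $r2:0, $r3:9, $r4:11, $r5:0, $r6:7}
[6] ori   $r4, $r2, 1  →  {$r0:0, $r1:18, $r2:0, $r3:9, $r4:1, $r5:0, $r6:7}
[7] beq  $r1, $r0, L12  →  {$r0:0, $r1:18, $r2:0, $r3:9, $r4:1, $r5:0, $r6:7}  ⟨branch fallthrough⟩
[8] or   $r0, $r4, $r0  →  {$r0:0, $r1:18, $r2:0, $r3:9, $r4:1, $r5:0, $r6:7}
[9] or   $r1, $r2, $r1  →  {$r0:0, $r1:18, $r2:0, $r3:9, $r4:1, $r5:0, $r6:7}
[10] xor  $r1, $r2, $r1  →  {$r0:0, $r1:18, $r2:0, $r3:9, $r4:1, $r5:0, $r6:7}
[11] sub  $r2, $r4, $r1  →  {$r0:0, $r1:18, $r2:65519, $r3:9, $r4:1, $r5:0, $r6:7}

16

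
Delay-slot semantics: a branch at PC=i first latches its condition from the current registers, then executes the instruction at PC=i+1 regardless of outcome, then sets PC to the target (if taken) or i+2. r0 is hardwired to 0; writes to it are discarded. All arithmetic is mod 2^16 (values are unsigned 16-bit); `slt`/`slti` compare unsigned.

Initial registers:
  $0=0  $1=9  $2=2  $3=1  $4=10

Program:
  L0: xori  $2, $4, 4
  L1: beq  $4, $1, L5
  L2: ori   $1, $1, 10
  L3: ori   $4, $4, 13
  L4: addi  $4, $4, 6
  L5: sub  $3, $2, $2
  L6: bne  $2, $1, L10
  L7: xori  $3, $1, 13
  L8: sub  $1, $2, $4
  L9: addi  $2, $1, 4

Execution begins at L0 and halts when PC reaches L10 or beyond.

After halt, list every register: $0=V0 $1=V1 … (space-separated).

  step pc=0: xori  $2, $4, 4  regs=(0,9,14,1,10)
  step pc=1: beq  $4, $1, L5  cond=F  regs=(0,9,14,1,10)
  step pc=2: ori   $1, $1, 10  regs=(0,11,14,1,10)
  step pc=3: ori   $4, $4, 13  regs=(0,11,14,1,15)
  step pc=4: addi  $4, $4, 6  regs=(0,11,14,1,21)
  step pc=5: sub  $3, $2, $2  regs=(0,11,14,0,21)
  step pc=6: bne  $2, $1, L10  cond=T  regs=(0,11,14,0,21)
  step pc=7: xori  $3, $1, 13  regs=(0,11,14,6,21)

$0=0 $1=11 $2=14 $3=6 $4=21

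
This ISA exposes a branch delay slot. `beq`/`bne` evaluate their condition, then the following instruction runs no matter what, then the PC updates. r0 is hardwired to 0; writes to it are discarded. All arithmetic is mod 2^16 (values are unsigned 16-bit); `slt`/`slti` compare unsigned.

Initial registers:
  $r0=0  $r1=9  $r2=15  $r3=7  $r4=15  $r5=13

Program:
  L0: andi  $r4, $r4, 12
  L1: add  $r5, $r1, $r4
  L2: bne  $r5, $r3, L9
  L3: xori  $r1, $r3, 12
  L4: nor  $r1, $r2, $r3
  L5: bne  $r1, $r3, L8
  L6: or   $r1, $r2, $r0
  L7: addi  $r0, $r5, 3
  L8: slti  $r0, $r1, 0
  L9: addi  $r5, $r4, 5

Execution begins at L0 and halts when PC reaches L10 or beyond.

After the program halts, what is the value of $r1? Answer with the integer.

11

PC=0  andi  $r4, $r4, 12     | $r0=0 $r1=9 $r2=15 $r3=7 $r4=12 $r5=13
PC=1  add  $r5, $r1, $r4     | $r0=0 $r1=9 $r2=15 $r3=7 $r4=12 $r5=21
PC=2  bne  $r5, $r3, L9      | $r0=0 $r1=9 $r2=15 $r3=7 $r4=12 $r5=21  [TAKEN]
PC=3  xori  $r1, $r3, 12     | $r0=0 $r1=11 $r2=15 $r3=7 $r4=12 $r5=21
PC=9  addi  $r5, $r4, 5      | $r0=0 $r1=11 $r2=15 $r3=7 $r4=12 $r5=17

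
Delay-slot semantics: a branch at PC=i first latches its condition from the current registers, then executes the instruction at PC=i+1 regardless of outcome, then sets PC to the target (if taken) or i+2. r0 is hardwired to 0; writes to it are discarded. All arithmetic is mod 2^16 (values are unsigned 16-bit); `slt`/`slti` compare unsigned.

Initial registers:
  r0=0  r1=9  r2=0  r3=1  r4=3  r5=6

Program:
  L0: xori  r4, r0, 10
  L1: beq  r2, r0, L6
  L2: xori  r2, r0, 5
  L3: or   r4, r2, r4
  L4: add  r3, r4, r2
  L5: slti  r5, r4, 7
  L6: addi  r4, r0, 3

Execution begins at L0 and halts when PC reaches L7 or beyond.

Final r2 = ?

5

#0 xori  r4, r0, 10 ; 0/9/0/1/10/6
#1 beq  r2, r0, L6 ; 0/9/0/1/10/6 ; →target
#2 xori  r2, r0, 5 ; 0/9/5/1/10/6
#6 addi  r4, r0, 3 ; 0/9/5/1/3/6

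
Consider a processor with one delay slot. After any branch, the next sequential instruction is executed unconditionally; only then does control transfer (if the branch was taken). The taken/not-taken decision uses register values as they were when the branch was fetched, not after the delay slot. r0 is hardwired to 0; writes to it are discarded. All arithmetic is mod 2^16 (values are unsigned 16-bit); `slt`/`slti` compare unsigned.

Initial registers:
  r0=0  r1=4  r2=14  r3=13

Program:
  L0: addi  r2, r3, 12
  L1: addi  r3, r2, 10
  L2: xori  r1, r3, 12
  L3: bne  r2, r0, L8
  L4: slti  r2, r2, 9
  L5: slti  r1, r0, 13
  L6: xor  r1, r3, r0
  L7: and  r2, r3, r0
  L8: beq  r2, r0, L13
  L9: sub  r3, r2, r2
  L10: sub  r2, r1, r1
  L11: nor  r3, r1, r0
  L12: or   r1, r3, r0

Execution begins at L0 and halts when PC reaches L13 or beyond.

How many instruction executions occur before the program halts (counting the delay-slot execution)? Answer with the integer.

7

PC=0  addi  r2, r3, 12       | r0=0 r1=4 r2=25 r3=13
PC=1  addi  r3, r2, 10       | r0=0 r1=4 r2=25 r3=35
PC=2  xori  r1, r3, 12       | r0=0 r1=47 r2=25 r3=35
PC=3  bne  r2, r0, L8        | r0=0 r1=47 r2=25 r3=35  [TAKEN]
PC=4  slti  r2, r2, 9        | r0=0 r1=47 r2=0 r3=35
PC=8  beq  r2, r0, L13       | r0=0 r1=47 r2=0 r3=35  [TAKEN]
PC=9  sub  r3, r2, r2        | r0=0 r1=47 r2=0 r3=0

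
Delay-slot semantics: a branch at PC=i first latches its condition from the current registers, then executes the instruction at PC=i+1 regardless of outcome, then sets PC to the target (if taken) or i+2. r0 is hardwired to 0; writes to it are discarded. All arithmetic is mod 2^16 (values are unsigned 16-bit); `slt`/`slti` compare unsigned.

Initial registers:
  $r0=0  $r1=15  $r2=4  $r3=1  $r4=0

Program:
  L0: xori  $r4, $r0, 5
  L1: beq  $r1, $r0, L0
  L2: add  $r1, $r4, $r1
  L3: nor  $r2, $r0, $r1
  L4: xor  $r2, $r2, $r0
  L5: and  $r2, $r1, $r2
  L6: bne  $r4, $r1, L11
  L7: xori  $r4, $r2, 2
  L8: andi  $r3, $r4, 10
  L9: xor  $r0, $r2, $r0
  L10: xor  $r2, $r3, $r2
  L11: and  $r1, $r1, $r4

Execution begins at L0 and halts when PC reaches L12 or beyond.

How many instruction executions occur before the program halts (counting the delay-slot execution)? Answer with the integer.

PC=0  xori  $r4, $r0, 5      | $r0=0 $r1=15 $r2=4 $r3=1 $r4=5
PC=1  beq  $r1, $r0, L0      | $r0=0 $r1=15 $r2=4 $r3=1 $r4=5  [not taken]
PC=2  add  $r1, $r4, $r1     | $r0=0 $r1=20 $r2=4 $r3=1 $r4=5
PC=3  nor  $r2, $r0, $r1     | $r0=0 $r1=20 $r2=65515 $r3=1 $r4=5
PC=4  xor  $r2, $r2, $r0     | $r0=0 $r1=20 $r2=65515 $r3=1 $r4=5
PC=5  and  $r2, $r1, $r2     | $r0=0 $r1=20 $r2=0 $r3=1 $r4=5
PC=6  bne  $r4, $r1, L11     | $r0=0 $r1=20 $r2=0 $r3=1 $r4=5  [TAKEN]
PC=7  xori  $r4, $r2, 2      | $r0=0 $r1=20 $r2=0 $r3=1 $r4=2
PC=11 and  $r1, $r1, $r4     | $r0=0 $r1=0 $r2=0 $r3=1 $r4=2

9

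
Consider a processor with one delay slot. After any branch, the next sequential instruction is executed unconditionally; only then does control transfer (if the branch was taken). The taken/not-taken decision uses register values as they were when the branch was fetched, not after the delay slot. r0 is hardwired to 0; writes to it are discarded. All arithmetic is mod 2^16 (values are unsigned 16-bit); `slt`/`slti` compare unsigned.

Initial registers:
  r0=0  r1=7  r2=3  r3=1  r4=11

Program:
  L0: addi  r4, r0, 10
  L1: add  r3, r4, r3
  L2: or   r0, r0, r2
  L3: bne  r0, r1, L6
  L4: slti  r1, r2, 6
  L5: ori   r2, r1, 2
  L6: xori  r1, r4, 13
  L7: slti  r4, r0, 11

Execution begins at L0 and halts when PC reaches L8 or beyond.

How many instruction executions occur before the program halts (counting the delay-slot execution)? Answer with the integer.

  step pc=0: addi  r4, r0, 10  regs=(0,7,3,1,10)
  step pc=1: add  r3, r4, r3  regs=(0,7,3,11,10)
  step pc=2: or   r0, r0, r2  regs=(0,7,3,11,10)
  step pc=3: bne  r0, r1, L6  cond=T  regs=(0,7,3,11,10)
  step pc=4: slti  r1, r2, 6  regs=(0,1,3,11,10)
  step pc=6: xori  r1, r4, 13  regs=(0,7,3,11,10)
  step pc=7: slti  r4, r0, 11  regs=(0,7,3,11,1)

7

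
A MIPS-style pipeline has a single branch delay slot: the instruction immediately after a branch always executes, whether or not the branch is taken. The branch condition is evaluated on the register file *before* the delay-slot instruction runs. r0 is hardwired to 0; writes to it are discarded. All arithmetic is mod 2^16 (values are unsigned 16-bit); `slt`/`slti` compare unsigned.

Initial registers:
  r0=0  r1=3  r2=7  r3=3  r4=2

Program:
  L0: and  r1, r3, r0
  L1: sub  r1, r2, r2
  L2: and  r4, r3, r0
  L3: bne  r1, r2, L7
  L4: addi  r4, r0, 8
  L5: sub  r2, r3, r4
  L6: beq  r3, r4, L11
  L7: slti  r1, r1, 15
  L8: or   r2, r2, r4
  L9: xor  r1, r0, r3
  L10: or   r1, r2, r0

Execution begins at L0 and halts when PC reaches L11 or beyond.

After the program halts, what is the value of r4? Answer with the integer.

8

PC=0  and  r1, r3, r0        | r0=0 r1=0 r2=7 r3=3 r4=2
PC=1  sub  r1, r2, r2        | r0=0 r1=0 r2=7 r3=3 r4=2
PC=2  and  r4, r3, r0        | r0=0 r1=0 r2=7 r3=3 r4=0
PC=3  bne  r1, r2, L7        | r0=0 r1=0 r2=7 r3=3 r4=0  [TAKEN]
PC=4  addi  r4, r0, 8        | r0=0 r1=0 r2=7 r3=3 r4=8
PC=7  slti  r1, r1, 15       | r0=0 r1=1 r2=7 r3=3 r4=8
PC=8  or   r2, r2, r4        | r0=0 r1=1 r2=15 r3=3 r4=8
PC=9  xor  r1, r0, r3        | r0=0 r1=3 r2=15 r3=3 r4=8
PC=10 or   r1, r2, r0        | r0=0 r1=15 r2=15 r3=3 r4=8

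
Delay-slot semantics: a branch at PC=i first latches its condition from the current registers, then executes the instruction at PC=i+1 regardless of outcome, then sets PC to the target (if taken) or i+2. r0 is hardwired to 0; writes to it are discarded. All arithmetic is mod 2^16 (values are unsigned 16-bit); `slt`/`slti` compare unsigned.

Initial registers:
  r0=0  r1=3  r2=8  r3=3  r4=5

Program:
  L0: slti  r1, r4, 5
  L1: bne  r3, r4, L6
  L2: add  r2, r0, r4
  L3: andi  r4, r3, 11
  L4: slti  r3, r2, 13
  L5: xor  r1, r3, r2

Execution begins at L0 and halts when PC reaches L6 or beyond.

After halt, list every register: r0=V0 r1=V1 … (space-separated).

#0 slti  r1, r4, 5 ; 0/0/8/3/5
#1 bne  r3, r4, L6 ; 0/0/8/3/5 ; →target
#2 add  r2, r0, r4 ; 0/0/5/3/5

r0=0 r1=0 r2=5 r3=3 r4=5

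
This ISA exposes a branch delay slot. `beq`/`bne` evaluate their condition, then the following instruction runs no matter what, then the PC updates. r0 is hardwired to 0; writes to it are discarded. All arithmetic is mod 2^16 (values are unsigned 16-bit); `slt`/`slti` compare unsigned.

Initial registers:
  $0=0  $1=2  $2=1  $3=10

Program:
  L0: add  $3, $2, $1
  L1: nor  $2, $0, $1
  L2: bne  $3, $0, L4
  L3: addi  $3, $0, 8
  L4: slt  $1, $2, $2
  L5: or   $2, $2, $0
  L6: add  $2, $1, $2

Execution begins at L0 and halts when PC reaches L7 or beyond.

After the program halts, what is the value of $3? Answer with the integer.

[0] add  $3, $2, $1  →  {$0:0, $1:2, $2:1, $3:3}
[1] nor  $2, $0, $1  →  {$0:0, $1:2, $2:65533, $3:3}
[2] bne  $3, $0, L4  →  {$0:0, $1:2, $2:65533, $3:3}  ⟨branch taken⟩
[3] addi  $3, $0, 8  →  {$0:0, $1:2, $2:65533, $3:8}
[4] slt  $1, $2, $2  →  {$0:0, $1:0, $2:65533, $3:8}
[5] or   $2, $2, $0  →  {$0:0, $1:0, $2:65533, $3:8}
[6] add  $2, $1, $2  →  {$0:0, $1:0, $2:65533, $3:8}

8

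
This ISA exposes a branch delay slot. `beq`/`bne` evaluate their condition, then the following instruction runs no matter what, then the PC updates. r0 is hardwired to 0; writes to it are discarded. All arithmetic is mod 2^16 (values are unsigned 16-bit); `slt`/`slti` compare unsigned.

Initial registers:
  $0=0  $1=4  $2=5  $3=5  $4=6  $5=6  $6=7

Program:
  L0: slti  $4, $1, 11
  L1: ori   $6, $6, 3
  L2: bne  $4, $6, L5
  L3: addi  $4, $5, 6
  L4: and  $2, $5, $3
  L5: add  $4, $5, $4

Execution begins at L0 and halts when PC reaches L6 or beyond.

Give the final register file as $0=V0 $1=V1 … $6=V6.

PC=0  slti  $4, $1, 11       | $0=0 $1=4 $2=5 $3=5 $4=1 $5=6 $6=7
PC=1  ori   $6, $6, 3        | $0=0 $1=4 $2=5 $3=5 $4=1 $5=6 $6=7
PC=2  bne  $4, $6, L5        | $0=0 $1=4 $2=5 $3=5 $4=1 $5=6 $6=7  [TAKEN]
PC=3  addi  $4, $5, 6        | $0=0 $1=4 $2=5 $3=5 $4=12 $5=6 $6=7
PC=5  add  $4, $5, $4        | $0=0 $1=4 $2=5 $3=5 $4=18 $5=6 $6=7

$0=0 $1=4 $2=5 $3=5 $4=18 $5=6 $6=7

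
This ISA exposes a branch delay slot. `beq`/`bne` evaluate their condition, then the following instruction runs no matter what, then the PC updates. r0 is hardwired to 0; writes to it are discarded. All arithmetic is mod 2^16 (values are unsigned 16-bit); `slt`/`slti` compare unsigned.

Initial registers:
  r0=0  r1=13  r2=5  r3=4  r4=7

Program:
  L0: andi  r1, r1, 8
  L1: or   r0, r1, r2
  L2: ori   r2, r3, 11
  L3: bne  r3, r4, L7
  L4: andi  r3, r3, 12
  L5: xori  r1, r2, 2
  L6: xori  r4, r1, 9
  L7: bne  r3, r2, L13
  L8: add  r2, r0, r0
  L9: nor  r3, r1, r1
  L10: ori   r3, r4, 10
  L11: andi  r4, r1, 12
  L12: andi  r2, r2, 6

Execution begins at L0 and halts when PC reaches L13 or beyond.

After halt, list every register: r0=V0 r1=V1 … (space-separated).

r0=0 r1=8 r2=0 r3=4 r4=7

  step pc=0: andi  r1, r1, 8  regs=(0,8,5,4,7)
  step pc=1: or   r0, r1, r2  regs=(0,8,5,4,7)
  step pc=2: ori   r2, r3, 11  regs=(0,8,15,4,7)
  step pc=3: bne  r3, r4, L7  cond=T  regs=(0,8,15,4,7)
  step pc=4: andi  r3, r3, 12  regs=(0,8,15,4,7)
  step pc=7: bne  r3, r2, L13  cond=T  regs=(0,8,15,4,7)
  step pc=8: add  r2, r0, r0  regs=(0,8,0,4,7)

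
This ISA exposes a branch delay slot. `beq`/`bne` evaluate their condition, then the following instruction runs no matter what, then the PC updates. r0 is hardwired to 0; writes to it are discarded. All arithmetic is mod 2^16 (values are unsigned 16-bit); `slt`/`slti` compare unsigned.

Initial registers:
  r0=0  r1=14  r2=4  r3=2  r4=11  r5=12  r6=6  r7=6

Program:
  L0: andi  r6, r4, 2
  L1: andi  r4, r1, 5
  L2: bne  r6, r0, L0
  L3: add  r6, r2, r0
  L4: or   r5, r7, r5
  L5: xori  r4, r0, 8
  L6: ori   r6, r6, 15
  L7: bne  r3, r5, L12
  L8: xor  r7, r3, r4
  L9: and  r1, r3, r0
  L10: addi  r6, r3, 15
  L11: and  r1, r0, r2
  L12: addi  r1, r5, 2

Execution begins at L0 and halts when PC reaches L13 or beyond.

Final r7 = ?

  step pc=0: andi  r6, r4, 2  regs=(0,14,4,2,11,12,2,6)
  step pc=1: andi  r4, r1, 5  regs=(0,14,4,2,4,12,2,6)
  step pc=2: bne  r6, r0, L0  cond=T  regs=(0,14,4,2,4,12,2,6)
  step pc=3: add  r6, r2, r0  regs=(0,14,4,2,4,12,4,6)
  step pc=0: andi  r6, r4, 2  regs=(0,14,4,2,4,12,0,6)
  step pc=1: andi  r4, r1, 5  regs=(0,14,4,2,4,12,0,6)
  step pc=2: bne  r6, r0, L0  cond=F  regs=(0,14,4,2,4,12,0,6)
  step pc=3: add  r6, r2, r0  regs=(0,14,4,2,4,12,4,6)
  step pc=4: or   r5, r7, r5  regs=(0,14,4,2,4,14,4,6)
  step pc=5: xori  r4, r0, 8  regs=(0,14,4,2,8,14,4,6)
  step pc=6: ori   r6, r6, 15  regs=(0,14,4,2,8,14,15,6)
  step pc=7: bne  r3, r5, L12  cond=T  regs=(0,14,4,2,8,14,15,6)
  step pc=8: xor  r7, r3, r4  regs=(0,14,4,2,8,14,15,10)
  step pc=12: addi  r1, r5, 2  regs=(0,16,4,2,8,14,15,10)

10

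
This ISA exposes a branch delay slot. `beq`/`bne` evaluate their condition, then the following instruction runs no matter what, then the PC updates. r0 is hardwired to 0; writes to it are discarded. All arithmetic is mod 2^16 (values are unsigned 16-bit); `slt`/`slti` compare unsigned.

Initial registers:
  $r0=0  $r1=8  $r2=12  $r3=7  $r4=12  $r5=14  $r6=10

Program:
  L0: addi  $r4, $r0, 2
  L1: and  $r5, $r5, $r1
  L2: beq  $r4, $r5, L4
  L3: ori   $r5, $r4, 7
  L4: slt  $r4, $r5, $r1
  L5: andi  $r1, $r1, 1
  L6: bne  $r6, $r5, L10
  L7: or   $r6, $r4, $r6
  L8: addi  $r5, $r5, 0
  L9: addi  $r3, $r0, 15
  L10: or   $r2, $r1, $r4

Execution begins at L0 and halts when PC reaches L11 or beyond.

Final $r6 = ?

11

  step pc=0: addi  $r4, $r0, 2  regs=(0,8,12,7,2,14,10)
  step pc=1: and  $r5, $r5, $r1  regs=(0,8,12,7,2,8,10)
  step pc=2: beq  $r4, $r5, L4  cond=F  regs=(0,8,12,7,2,8,10)
  step pc=3: ori   $r5, $r4, 7  regs=(0,8,12,7,2,7,10)
  step pc=4: slt  $r4, $r5, $r1  regs=(0,8,12,7,1,7,10)
  step pc=5: andi  $r1, $r1, 1  regs=(0,0,12,7,1,7,10)
  step pc=6: bne  $r6, $r5, L10  cond=T  regs=(0,0,12,7,1,7,10)
  step pc=7: or   $r6, $r4, $r6  regs=(0,0,12,7,1,7,11)
  step pc=10: or   $r2, $r1, $r4  regs=(0,0,1,7,1,7,11)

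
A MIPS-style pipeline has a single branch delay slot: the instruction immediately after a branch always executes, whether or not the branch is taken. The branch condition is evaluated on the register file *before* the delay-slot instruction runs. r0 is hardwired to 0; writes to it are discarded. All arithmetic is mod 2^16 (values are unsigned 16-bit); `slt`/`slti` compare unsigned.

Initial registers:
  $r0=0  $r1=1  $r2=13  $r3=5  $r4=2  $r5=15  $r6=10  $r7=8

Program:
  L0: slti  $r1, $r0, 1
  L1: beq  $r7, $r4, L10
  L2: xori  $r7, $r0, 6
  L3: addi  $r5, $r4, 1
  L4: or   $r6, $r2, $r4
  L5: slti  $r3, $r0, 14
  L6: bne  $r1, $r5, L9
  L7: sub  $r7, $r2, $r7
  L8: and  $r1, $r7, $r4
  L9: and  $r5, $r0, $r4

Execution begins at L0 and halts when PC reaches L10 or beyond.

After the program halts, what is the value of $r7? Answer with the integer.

7

[0] slti  $r1, $r0, 1  →  {$r0:0, $r1:1, $r2:13, $r3:5, $r4:2, $r5:15, $r6:10, $r7:8}
[1] beq  $r7, $r4, L10  →  {$r0:0, $r1:1, $r2:13, $r3:5, $r4:2, $r5:15, $r6:10, $r7:8}  ⟨branch fallthrough⟩
[2] xori  $r7, $r0, 6  →  {$r0:0, $r1:1, $r2:13, $r3:5, $r4:2, $r5:15, $r6:10, $r7:6}
[3] addi  $r5, $r4, 1  →  {$r0:0, $r1:1, $r2:13, $r3:5, $r4:2, $r5:3, $r6:10, $r7:6}
[4] or   $r6, $r2, $r4  →  {$r0:0, $r1:1, $r2:13, $r3:5, $r4:2, $r5:3, $r6:15, $r7:6}
[5] slti  $r3, $r0, 14  →  {$r0:0, $r1:1, $r2:13, $r3:1, $r4:2, $r5:3, $r6:15, $r7:6}
[6] bne  $r1, $r5, L9  →  {$r0:0, $r1:1, $r2:13, $r3:1, $r4:2, $r5:3, $r6:15, $r7:6}  ⟨branch taken⟩
[7] sub  $r7, $r2, $r7  →  {$r0:0, $r1:1, $r2:13, $r3:1, $r4:2, $r5:3, $r6:15, $r7:7}
[9] and  $r5, $r0, $r4  →  {$r0:0, $r1:1, $r2:13, $r3:1, $r4:2, $r5:0, $r6:15, $r7:7}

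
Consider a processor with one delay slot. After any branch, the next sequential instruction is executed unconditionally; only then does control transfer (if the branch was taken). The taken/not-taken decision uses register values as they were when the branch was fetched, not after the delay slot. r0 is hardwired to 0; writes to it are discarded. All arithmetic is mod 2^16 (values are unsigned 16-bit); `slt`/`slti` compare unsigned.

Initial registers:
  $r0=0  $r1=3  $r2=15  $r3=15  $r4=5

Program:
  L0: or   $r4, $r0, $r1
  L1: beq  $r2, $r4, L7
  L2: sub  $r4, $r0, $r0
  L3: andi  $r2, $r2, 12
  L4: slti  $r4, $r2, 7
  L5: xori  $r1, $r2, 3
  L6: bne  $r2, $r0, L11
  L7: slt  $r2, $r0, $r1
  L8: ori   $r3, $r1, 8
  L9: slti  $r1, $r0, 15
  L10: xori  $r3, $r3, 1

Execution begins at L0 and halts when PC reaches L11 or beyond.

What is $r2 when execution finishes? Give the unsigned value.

#0 or   $r4, $r0, $r1 ; 0/3/15/15/3
#1 beq  $r2, $r4, L7 ; 0/3/15/15/3 ; →fallthru
#2 sub  $r4, $r0, $r0 ; 0/3/15/15/0
#3 andi  $r2, $r2, 12 ; 0/3/12/15/0
#4 slti  $r4, $r2, 7 ; 0/3/12/15/0
#5 xori  $r1, $r2, 3 ; 0/15/12/15/0
#6 bne  $r2, $r0, L11 ; 0/15/12/15/0 ; →target
#7 slt  $r2, $r0, $r1 ; 0/15/1/15/0

1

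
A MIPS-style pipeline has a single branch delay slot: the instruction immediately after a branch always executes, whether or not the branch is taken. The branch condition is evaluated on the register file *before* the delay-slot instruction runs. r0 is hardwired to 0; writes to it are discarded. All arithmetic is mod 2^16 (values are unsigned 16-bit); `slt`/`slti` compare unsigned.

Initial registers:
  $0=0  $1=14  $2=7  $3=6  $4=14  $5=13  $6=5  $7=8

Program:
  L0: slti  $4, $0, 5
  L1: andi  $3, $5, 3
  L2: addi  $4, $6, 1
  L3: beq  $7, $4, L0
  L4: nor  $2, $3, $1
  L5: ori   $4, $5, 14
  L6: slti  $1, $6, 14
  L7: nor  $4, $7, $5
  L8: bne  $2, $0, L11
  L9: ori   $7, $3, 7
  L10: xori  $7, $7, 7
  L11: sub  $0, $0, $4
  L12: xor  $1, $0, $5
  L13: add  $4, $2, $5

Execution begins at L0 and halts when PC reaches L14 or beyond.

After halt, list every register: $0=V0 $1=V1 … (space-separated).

$0=0 $1=13 $2=65520 $3=1 $4=65533 $5=13 $6=5 $7=7

PC=0  slti  $4, $0, 5        | $0=0 $1=14 $2=7 $3=6 $4=1 $5=13 $6=5 $7=8
PC=1  andi  $3, $5, 3        | $0=0 $1=14 $2=7 $3=1 $4=1 $5=13 $6=5 $7=8
PC=2  addi  $4, $6, 1        | $0=0 $1=14 $2=7 $3=1 $4=6 $5=13 $6=5 $7=8
PC=3  beq  $7, $4, L0        | $0=0 $1=14 $2=7 $3=1 $4=6 $5=13 $6=5 $7=8  [not taken]
PC=4  nor  $2, $3, $1        | $0=0 $1=14 $2=65520 $3=1 $4=6 $5=13 $6=5 $7=8
PC=5  ori   $4, $5, 14       | $0=0 $1=14 $2=65520 $3=1 $4=15 $5=13 $6=5 $7=8
PC=6  slti  $1, $6, 14       | $0=0 $1=1 $2=65520 $3=1 $4=15 $5=13 $6=5 $7=8
PC=7  nor  $4, $7, $5        | $0=0 $1=1 $2=65520 $3=1 $4=65522 $5=13 $6=5 $7=8
PC=8  bne  $2, $0, L11       | $0=0 $1=1 $2=65520 $3=1 $4=65522 $5=13 $6=5 $7=8  [TAKEN]
PC=9  ori   $7, $3, 7        | $0=0 $1=1 $2=65520 $3=1 $4=65522 $5=13 $6=5 $7=7
PC=11 sub  $0, $0, $4        | $0=0 $1=1 $2=65520 $3=1 $4=65522 $5=13 $6=5 $7=7
PC=12 xor  $1, $0, $5        | $0=0 $1=13 $2=65520 $3=1 $4=65522 $5=13 $6=5 $7=7
PC=13 add  $4, $2, $5        | $0=0 $1=13 $2=65520 $3=1 $4=65533 $5=13 $6=5 $7=7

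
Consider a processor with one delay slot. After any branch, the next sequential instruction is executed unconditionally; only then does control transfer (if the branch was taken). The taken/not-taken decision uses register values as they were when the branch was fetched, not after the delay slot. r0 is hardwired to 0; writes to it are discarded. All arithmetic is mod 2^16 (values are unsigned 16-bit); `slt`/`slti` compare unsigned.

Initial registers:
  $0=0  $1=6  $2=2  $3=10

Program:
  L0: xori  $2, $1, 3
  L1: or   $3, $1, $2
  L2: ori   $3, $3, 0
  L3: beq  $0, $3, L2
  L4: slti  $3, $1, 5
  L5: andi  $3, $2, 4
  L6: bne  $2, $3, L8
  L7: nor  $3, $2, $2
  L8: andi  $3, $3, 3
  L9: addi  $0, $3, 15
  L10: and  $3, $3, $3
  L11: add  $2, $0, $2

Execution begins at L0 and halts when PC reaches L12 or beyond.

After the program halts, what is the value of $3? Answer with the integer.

2

[0] xori  $2, $1, 3  →  {$0:0, $1:6, $2:5, $3:10}
[1] or   $3, $1, $2  →  {$0:0, $1:6, $2:5, $3:7}
[2] ori   $3, $3, 0  →  {$0:0, $1:6, $2:5, $3:7}
[3] beq  $0, $3, L2  →  {$0:0, $1:6, $2:5, $3:7}  ⟨branch fallthrough⟩
[4] slti  $3, $1, 5  →  {$0:0, $1:6, $2:5, $3:0}
[5] andi  $3, $2, 4  →  {$0:0, $1:6, $2:5, $3:4}
[6] bne  $2, $3, L8  →  {$0:0, $1:6, $2:5, $3:4}  ⟨branch taken⟩
[7] nor  $3, $2, $2  →  {$0:0, $1:6, $2:5, $3:65530}
[8] andi  $3, $3, 3  →  {$0:0, $1:6, $2:5, $3:2}
[9] addi  $0, $3, 15  →  {$0:0, $1:6, $2:5, $3:2}
[10] and  $3, $3, $3  →  {$0:0, $1:6, $2:5, $3:2}
[11] add  $2, $0, $2  →  {$0:0, $1:6, $2:5, $3:2}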